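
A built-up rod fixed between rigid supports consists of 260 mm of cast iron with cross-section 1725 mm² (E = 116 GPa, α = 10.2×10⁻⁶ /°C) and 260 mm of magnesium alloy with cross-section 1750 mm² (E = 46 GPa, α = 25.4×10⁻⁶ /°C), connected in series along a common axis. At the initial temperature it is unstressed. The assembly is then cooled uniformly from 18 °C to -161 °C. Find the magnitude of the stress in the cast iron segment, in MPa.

With the walls removed the bar would change length by δ_free = Σ αᵢΔT Lᵢ = 10.2×10⁻⁶×179×260 + 25.4×10⁻⁶×179×260 = 1.657 mm.
The walls prevent any net length change, so an axial force P (same in every segment) develops. Compatibility: P · Σ Lᵢ/(AᵢEᵢ) = δ_free.
The series flexibility is Σ Lᵢ/(AᵢEᵢ) = 260/(1725×116×10³) + 260/(1750×46×10³) = 4.529×10⁻⁶ mm/N.
So P = 1.657 / 4.529×10⁻⁶ = 365.8 kN, tensile.
σ_{cast iron} = P / A = 365800 / 1725 = 212.1 MPa.

σ ≈ 212 MPa (tensile)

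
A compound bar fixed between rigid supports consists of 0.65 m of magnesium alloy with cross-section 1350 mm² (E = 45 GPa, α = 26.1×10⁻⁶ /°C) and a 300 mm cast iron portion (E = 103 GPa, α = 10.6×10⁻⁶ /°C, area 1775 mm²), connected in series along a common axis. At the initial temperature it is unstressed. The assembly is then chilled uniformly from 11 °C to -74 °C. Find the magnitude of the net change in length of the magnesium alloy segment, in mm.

With the walls removed the bar would change length by δ_free = Σ αᵢΔT Lᵢ = 26.1×10⁻⁶×85×650 + 10.6×10⁻⁶×85×300 = 1.712 mm.
The walls prevent any net length change, so an axial force P (same in every segment) develops. Compatibility: P · Σ Lᵢ/(AᵢEᵢ) = δ_free.
Σ Lᵢ/(AᵢEᵢ) = 650/(1350×45×10³) + 300/(1775×103×10³) = 1.234×10⁻⁵ mm/N.
So P = 1.712 / 1.234×10⁻⁵ = 138.8 kN, tensile.
For the magnesium alloy segment, free thermal change = 26.1×10⁻⁶×85×650 = 1.442 mm and elastic change from P = 138800×650/(1350×45×10³) = 1.485 mm; these oppose, so the net change is 0.0426 mm (segment lengthens).

|ΔL| ≈ 0.0426 mm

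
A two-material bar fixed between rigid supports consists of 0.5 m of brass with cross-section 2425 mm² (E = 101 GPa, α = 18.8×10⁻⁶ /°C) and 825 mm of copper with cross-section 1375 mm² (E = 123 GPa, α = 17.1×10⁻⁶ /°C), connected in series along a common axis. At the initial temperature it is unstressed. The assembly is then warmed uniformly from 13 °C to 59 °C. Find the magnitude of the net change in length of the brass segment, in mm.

If the supports were absent, the total length change would be Σ αᵢΔT Lᵢ = 18.8×10⁻⁶×46×500 + 17.1×10⁻⁶×46×825 = 1.081 mm.
The rigid supports impose zero overall length change; the single axial force P common to all segments must satisfy P Σ Lᵢ/(AᵢEᵢ) = δ_free.
The series flexibility is Σ Lᵢ/(AᵢEᵢ) = 500/(2425×101×10³) + 825/(1375×123×10³) = 6.919×10⁻⁶ mm/N.
P = 1.081 / 6.919×10⁻⁶ = 156300 N = 156.3 kN, compressive.
For the brass segment, free thermal change = 18.8×10⁻⁶×46×500 = 0.4324 mm and elastic change from P = 156300×500/(2425×101×10³) = 0.319 mm; these oppose, so the net change is 0.113 mm (segment lengthens).

|ΔL| ≈ 0.113 mm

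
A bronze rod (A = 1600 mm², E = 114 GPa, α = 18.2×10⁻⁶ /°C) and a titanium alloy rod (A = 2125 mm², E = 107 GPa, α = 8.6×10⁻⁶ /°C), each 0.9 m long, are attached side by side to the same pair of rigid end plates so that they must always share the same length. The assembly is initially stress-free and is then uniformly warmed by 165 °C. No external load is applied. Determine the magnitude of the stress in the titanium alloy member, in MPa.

Both members must finish at the same length. With the larger α, the bronze tends to over-expand; the plates restrain it, putting the bronze in compression and the titanium alloy in tension. With no external load the two internal forces are equal and opposite, magnitude P.
Setting the final lengths equal and cancelling L: (α₁ − α₂)ΔT = P/(A₁E₁) + P/(A₂E₂).
|α₁ − α₂|·ΔT = 9.6×10⁻⁶ × 165 = 0.001584.
1/(A₁E₁) + 1/(A₂E₂) = 1/(1600×114×10³) + 1/(2125×107×10³) = 9.88×10⁻⁹ N⁻¹.
So P = 0.001584 / 9.88×10⁻⁹ = 160.3 kN.
σ_{titanium alloy} = P/A₂ = 160300/2125 = 75.44 MPa, tensile.

σ ≈ 75.4 MPa (tensile)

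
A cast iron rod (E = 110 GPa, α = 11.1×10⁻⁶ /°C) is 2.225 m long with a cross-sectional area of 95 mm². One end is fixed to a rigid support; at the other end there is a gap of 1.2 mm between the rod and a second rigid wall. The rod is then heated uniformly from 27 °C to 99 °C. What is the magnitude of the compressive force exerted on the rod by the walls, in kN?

Unrestrained expansion: δ_free = αΔT L = 11.1×10⁻⁶ × 72 × 2225 = 1.778 mm.
The gap closes (δ_free > 1.2 mm) and the wall then resists a further 1.778 − 1.2 = 0.5782 mm of expansion.
Compatibility: PL/(AE) = 0.5782 mm, so σ = P/A = E × (0.5782/2225) = 28.59 MPa.
P = σA = 28.59 × 95 = 2.716 kN.

P ≈ 2.72 kN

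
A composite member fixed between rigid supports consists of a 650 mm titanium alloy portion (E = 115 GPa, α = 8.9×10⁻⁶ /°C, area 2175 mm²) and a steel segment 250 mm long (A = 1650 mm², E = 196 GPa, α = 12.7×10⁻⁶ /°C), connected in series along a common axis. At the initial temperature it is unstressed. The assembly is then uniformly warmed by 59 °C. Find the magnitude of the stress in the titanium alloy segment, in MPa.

σ ≈ 72.1 MPa (compressive)

With the walls removed the bar would change length by δ_free = Σ αᵢΔT Lᵢ = 8.9×10⁻⁶×59×650 + 12.7×10⁻⁶×59×250 = 0.5286 mm.
Since the ends are fixed, an axial force P builds up, equal in every segment, with P · Σ Lᵢ/(AᵢEᵢ) = δ_free.
Σ Lᵢ/(AᵢEᵢ) = 650/(2175×115×10³) + 250/(1650×196×10³) = 3.372×10⁻⁶ mm/N.
P = 0.5286 / 3.372×10⁻⁶ = 156800 N = 156.8 kN, compressive.
σ_{titanium alloy} = P / A = 156800 / 2175 = 72.09 MPa.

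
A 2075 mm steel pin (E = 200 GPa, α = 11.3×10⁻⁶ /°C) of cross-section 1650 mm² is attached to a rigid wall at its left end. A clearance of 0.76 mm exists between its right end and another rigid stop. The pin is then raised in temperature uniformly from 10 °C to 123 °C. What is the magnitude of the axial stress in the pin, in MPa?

Free thermal elongation = αΔT L = 11.3×10⁻⁶ × 113 × 2075 = 2.65 mm.
After closing the 0.76 mm clearance, 2.65 − 0.76 = 1.89 mm of expansion remains to be suppressed by the wall.
Compatibility: PL/(AE) = 1.89 mm, so σ = P/A = E × (1.89/2075) = 182.1 MPa.

σ ≈ 182 MPa (compressive)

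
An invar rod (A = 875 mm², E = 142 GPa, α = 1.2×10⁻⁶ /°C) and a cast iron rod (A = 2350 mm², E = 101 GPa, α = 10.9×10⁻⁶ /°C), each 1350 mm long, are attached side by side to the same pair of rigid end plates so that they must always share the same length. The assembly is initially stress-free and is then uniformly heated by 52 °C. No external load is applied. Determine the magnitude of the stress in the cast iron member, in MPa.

σ ≈ 17.5 MPa (compressive)

Equilibrium of a rigid end plate with no external load gives equal and opposite internal forces ±P in the two members. Since α_{cast iron} > α_{invar}, heating drives the cast iron into compression and the invar into tension.
Compatibility of the two members (thermal + elastic change equal): (α₁ − α₂)ΔT = P·[1/(A₁E₁) + 1/(A₂E₂)].
|α₁ − α₂|·ΔT = 9.7×10⁻⁶ × 52 = 0.0005044.
1/(A₁E₁) + 1/(A₂E₂) = 1/(875×142×10³) + 1/(2350×101×10³) = 1.226×10⁻⁸ N⁻¹.
P = 0.0005044 / 1.226×10⁻⁸ = 41140 N = 41.14 kN.
σ_{cast iron} = P/A₂ = 41140/2350 = 17.51 MPa, compressive.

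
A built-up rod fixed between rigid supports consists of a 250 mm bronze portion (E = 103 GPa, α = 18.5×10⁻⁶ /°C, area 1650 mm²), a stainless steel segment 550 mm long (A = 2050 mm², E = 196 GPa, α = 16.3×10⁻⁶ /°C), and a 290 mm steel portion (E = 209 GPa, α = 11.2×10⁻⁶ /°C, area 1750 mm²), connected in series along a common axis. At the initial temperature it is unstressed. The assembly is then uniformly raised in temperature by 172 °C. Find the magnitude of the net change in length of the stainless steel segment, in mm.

Free thermal expansion of the whole bar: Σ αᵢΔT Lᵢ = 18.5×10⁻⁶×172×250 + 16.3×10⁻⁶×172×550 + 11.2×10⁻⁶×172×290 = 2.896 mm.
The rigid supports impose zero overall length change; the single axial force P common to all segments must satisfy P Σ Lᵢ/(AᵢEᵢ) = δ_free.
The series flexibility is Σ Lᵢ/(AᵢEᵢ) = 250/(1650×103×10³) + 550/(2050×196×10³) + 290/(1750×209×10³) = 3.633×10⁻⁶ mm/N.
Hence P = δ_free / Σ(L/AE) = 2.896/3.633×10⁻⁶ = 797.2 kN (compressive).
For the stainless steel segment, free thermal change = 16.3×10⁻⁶×172×550 = 1.542 mm and elastic change from P = 797200×550/(2050×196×10³) = 1.091 mm; these oppose, so the net change is 0.451 mm (segment lengthens).

|ΔL| ≈ 0.451 mm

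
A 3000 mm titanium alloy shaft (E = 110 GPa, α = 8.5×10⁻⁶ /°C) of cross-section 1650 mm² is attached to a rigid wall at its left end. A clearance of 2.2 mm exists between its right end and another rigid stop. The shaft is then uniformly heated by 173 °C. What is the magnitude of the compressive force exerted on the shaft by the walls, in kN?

P ≈ 134 kN

Free thermal elongation = αΔT L = 8.5×10⁻⁶ × 173 × 3000 = 4.412 mm.
The gap closes (δ_free > 2.2 mm) and the wall then resists a further 4.412 − 2.2 = 2.212 mm of expansion.
That suppressed elongation corresponds to σ = E·Δ/L = 110×10³ × 2.212/3000 = 81.09 MPa.
P = σA = 81.09 × 1650 = 133.8 kN.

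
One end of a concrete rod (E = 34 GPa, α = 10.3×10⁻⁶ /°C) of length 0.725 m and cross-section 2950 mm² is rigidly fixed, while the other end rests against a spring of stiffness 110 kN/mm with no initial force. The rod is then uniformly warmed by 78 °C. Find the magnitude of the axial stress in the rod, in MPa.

Free thermal expansion: δ_free = αΔT L = 10.3×10⁻⁶ × 78 × 725 = 0.5825 mm.
With a force P in the spring, the elastic change of the rod is PL/(AE) and that of the spring is P/k; compatibility requires their sum to equal δ_free.
P [ L/(AE) + 1/k ] = δ_free → P [ 725/(2950×34×10³) + 1/(110×10³) ] = 0.5825.
P = 0.5825 / 1.632×10⁻⁵ = 35690 N.
σ = P/A = 35690/2950 = 12.1 MPa.

σ ≈ 12.1 MPa (compressive)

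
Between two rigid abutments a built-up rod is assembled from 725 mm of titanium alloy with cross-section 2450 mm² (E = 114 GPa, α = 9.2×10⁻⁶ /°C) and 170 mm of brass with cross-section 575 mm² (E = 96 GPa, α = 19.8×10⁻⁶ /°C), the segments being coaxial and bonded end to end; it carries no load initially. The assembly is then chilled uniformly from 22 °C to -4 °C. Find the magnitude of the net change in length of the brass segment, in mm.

|ΔL| ≈ 0.0541 mm

If the supports were absent, the total length change would be Σ αᵢΔT Lᵢ = 9.2×10⁻⁶×26×725 + 19.8×10⁻⁶×26×170 = 0.2609 mm.
The rigid supports impose zero overall length change; the single axial force P common to all segments must satisfy P Σ Lᵢ/(AᵢEᵢ) = δ_free.
Σ Lᵢ/(AᵢEᵢ) = 725/(2450×114×10³) + 170/(575×96×10³) = 5.675×10⁻⁶ mm/N.
So P = 0.2609 / 5.675×10⁻⁶ = 45.98 kN, tensile.
For the brass segment, free thermal change = 19.8×10⁻⁶×26×170 = 0.08752 mm and elastic change from P = 45980×170/(575×96×10³) = 0.1416 mm; these oppose, so the net change is 0.0541 mm (segment lengthens).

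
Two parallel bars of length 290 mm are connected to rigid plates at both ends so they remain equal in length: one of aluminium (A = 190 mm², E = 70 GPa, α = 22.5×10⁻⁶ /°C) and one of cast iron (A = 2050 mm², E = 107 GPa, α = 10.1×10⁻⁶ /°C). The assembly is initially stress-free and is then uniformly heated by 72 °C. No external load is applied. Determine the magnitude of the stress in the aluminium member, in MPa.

The aluminium has the larger α, so on heating it would change length more than the cast iron if both were free. The rigid plates force a common final length, so the aluminium is put into compression and the cast iron into tension, with equal and opposite forces P (no external load).
Equating the net (thermal + elastic) strains gives |α₁ − α₂|·ΔT = P·[1/(A₁E₁) + 1/(A₂E₂)].
|α₁ − α₂|·ΔT = 12.4×10⁻⁶ × 72 = 0.0008928.
1/(A₁E₁) + 1/(A₂E₂) = 1/(190×70×10³) + 1/(2050×107×10³) = 7.975×10⁻⁸ N⁻¹.
P = 0.0008928 / 7.975×10⁻⁸ = 11200 N = 11.2 kN.
σ_{aluminium} = P/A₁ = 11200/190 = 58.92 MPa, compressive.

σ ≈ 58.9 MPa (compressive)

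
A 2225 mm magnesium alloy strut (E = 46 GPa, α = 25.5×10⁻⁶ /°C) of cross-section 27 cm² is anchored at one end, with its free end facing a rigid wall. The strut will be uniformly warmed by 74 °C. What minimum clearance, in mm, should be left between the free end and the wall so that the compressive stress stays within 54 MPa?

g ≈ 1.59 mm

With no wall the strut would lengthen by αΔT L = 25.5×10⁻⁶ × 74 × 2225 = 4.199 mm.
At the allowable stress the elastic shortening the wall may impose is σL/E = 54 × 2225 / (46×10³) = 2.612 mm.
So the gap has to take up the difference, g_min = δ_free − σL/E = 4.199 − 2.612 = 1.587 mm.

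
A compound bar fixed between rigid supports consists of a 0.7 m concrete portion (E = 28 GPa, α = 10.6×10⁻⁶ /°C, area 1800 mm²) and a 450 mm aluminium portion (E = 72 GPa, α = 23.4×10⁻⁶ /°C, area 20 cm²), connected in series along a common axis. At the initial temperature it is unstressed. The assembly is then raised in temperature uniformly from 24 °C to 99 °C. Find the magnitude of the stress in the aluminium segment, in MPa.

Free thermal expansion of the whole bar: Σ αᵢΔT Lᵢ = 10.6×10⁻⁶×75×700 + 23.4×10⁻⁶×75×450 = 1.346 mm.
Since the ends are fixed, an axial force P builds up, equal in every segment, with P · Σ Lᵢ/(AᵢEᵢ) = δ_free.
The series flexibility is Σ Lᵢ/(AᵢEᵢ) = 700/(1800×28×10³) + 450/(2000×72×10³) = 1.701×10⁻⁵ mm/N.
P = 1.346 / 1.701×10⁻⁵ = 79130 N = 79.13 kN, compressive.
σ_{aluminium} = P / A = 79130 / 2000 = 39.56 MPa.

σ ≈ 39.6 MPa (compressive)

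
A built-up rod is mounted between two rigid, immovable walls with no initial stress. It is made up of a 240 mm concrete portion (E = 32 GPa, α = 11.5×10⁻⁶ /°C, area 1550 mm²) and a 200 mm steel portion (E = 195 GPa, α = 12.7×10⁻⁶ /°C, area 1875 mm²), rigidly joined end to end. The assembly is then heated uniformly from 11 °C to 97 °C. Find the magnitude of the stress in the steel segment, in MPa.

Free thermal expansion of the whole bar: Σ αᵢΔT Lᵢ = 11.5×10⁻⁶×86×240 + 12.7×10⁻⁶×86×200 = 0.4558 mm.
The walls prevent any net length change, so an axial force P (same in every segment) develops. Compatibility: P · Σ Lᵢ/(AᵢEᵢ) = δ_free.
Σ Lᵢ/(AᵢEᵢ) = 240/(1550×32×10³) + 200/(1875×195×10³) = 5.386×10⁻⁶ mm/N.
So P = 0.4558 / 5.386×10⁻⁶ = 84.63 kN, compressive.
σ_{steel} = P / A = 84630 / 1875 = 45.14 MPa.

σ ≈ 45.1 MPa (compressive)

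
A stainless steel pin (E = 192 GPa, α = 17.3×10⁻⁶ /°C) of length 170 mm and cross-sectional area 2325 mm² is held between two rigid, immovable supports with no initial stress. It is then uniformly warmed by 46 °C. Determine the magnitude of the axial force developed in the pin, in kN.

P ≈ 355 kN (compressive)

The ends cannot move, so σ = EαΔT = 192×10³ × 17.3×10⁻⁶ × 46 = 152.8 MPa.
Axial force P = σA = 152.8 × 2325 = 355200 N = 355.2 kN, compressive.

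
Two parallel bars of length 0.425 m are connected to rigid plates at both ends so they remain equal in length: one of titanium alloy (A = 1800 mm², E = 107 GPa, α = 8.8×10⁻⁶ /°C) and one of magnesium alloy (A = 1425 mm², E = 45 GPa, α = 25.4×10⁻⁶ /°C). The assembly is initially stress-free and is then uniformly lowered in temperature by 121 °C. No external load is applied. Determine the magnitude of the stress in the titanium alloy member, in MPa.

Both members must finish at the same length. With the larger α, the magnesium alloy tends to over-contract; the plates restrain it, putting the magnesium alloy in tension and the titanium alloy in compression. With no external load the two internal forces are equal and opposite, magnitude P.
Compatibility of the two members (thermal + elastic change equal): (α₁ − α₂)ΔT = P·[1/(A₁E₁) + 1/(A₂E₂)].
|α₁ − α₂|·ΔT = 16.6×10⁻⁶ × 121 = 0.002009.
1/(A₁E₁) + 1/(A₂E₂) = 1/(1800×107×10³) + 1/(1425×45×10³) = 2.079×10⁻⁸ N⁻¹.
P = 0.002009 / 2.079×10⁻⁸ = 96630 N = 96.63 kN.
σ_{titanium alloy} = P/A₁ = 96630/1800 = 53.68 MPa, compressive.

σ ≈ 53.7 MPa (compressive)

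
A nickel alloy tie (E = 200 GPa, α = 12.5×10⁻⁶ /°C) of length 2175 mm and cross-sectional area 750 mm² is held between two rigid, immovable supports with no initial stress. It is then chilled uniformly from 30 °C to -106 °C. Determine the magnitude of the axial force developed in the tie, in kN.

P ≈ 255 kN (tensile)

With zero net strain, σ = E·αΔT = 200 GPa × 12.5×10⁻⁶ × 136 = 340 MPa.
Axial force P = σA = 340 × 750 = 255000 N = 255 kN, tensile.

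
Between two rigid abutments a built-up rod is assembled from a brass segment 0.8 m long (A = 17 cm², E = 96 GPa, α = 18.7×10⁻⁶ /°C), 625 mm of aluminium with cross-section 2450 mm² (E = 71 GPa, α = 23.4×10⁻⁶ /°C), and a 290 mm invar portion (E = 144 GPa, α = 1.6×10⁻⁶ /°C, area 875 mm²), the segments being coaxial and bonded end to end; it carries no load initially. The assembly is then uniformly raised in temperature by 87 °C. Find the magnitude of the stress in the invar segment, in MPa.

σ ≈ 277 MPa (compressive)

With the walls removed the bar would change length by δ_free = Σ αᵢΔT Lᵢ = 18.7×10⁻⁶×87×800 + 23.4×10⁻⁶×87×625 + 1.6×10⁻⁶×87×290 = 2.614 mm.
Since the ends are fixed, an axial force P builds up, equal in every segment, with P · Σ Lᵢ/(AᵢEᵢ) = δ_free.
Σ Lᵢ/(AᵢEᵢ) = 800/(1700×96×10³) + 625/(2450×71×10³) + 290/(875×144×10³) = 1.08×10⁻⁵ mm/N.
So P = 2.614 / 1.08×10⁻⁵ = 242.1 kN, compressive.
σ_{invar} = P / A = 242100 / 875 = 276.7 MPa.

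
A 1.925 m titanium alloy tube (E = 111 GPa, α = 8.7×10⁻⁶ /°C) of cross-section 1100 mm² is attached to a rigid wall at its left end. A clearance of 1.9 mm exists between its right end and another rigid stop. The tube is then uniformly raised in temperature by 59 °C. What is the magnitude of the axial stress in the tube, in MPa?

σ ≈ 0 MPa

Free thermal elongation = αΔT L = 8.7×10⁻⁶ × 59 × 1925 = 0.9881 mm.
This is smaller than the 1.9 mm clearance, so the tube expands freely without reaching the stop — the stress is zero.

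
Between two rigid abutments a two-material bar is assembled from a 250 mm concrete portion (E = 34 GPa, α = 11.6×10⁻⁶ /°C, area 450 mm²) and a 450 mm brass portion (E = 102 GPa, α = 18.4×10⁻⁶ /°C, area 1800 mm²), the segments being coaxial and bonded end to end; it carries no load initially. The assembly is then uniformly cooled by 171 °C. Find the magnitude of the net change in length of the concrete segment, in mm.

|ΔL| ≈ 1.17 mm

Free thermal contraction of the whole bar: Σ αᵢΔT Lᵢ = 11.6×10⁻⁶×171×250 + 18.4×10⁻⁶×171×450 = 1.912 mm.
The rigid supports impose zero overall length change; the single axial force P common to all segments must satisfy P Σ Lᵢ/(AᵢEᵢ) = δ_free.
The series flexibility is Σ Lᵢ/(AᵢEᵢ) = 250/(450×34×10³) + 450/(1800×102×10³) = 1.879×10⁻⁵ mm/N.
Hence P = δ_free / Σ(L/AE) = 1.912/1.879×10⁻⁵ = 101.7 kN (tensile).
For the concrete segment, free thermal change = 11.6×10⁻⁶×171×250 = 0.4959 mm and elastic change from P = 101700×250/(450×34×10³) = 1.662 mm; these oppose, so the net change is 1.17 mm (segment lengthens).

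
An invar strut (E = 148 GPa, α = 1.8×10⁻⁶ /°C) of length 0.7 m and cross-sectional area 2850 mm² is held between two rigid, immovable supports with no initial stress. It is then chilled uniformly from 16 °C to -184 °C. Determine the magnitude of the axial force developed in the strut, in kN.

P ≈ 152 kN (tensile)

With zero net strain, σ = E·αΔT = 148 GPa × 1.8×10⁻⁶ × 200 = 53.28 MPa.
Then P = σA = 53.28 × 2850 mm² = 151.8 kN, tensile.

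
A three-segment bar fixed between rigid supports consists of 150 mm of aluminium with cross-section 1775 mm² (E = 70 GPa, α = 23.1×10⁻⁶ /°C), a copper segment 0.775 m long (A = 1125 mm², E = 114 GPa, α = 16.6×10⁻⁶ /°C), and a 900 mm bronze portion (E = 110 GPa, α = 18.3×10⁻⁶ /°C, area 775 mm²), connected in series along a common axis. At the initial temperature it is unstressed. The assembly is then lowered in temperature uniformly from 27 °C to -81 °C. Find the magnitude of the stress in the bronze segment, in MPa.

Free thermal contraction of the whole bar: Σ αᵢΔT Lᵢ = 23.1×10⁻⁶×108×150 + 16.6×10⁻⁶×108×775 + 18.3×10⁻⁶×108×900 = 3.542 mm.
The rigid supports impose zero overall length change; the single axial force P common to all segments must satisfy P Σ Lᵢ/(AᵢEᵢ) = δ_free.
The series flexibility is Σ Lᵢ/(AᵢEᵢ) = 150/(1775×70×10³) + 775/(1125×114×10³) + 900/(775×110×10³) = 1.781×10⁻⁵ mm/N.
Hence P = δ_free / Σ(L/AE) = 3.542/1.781×10⁻⁵ = 198.9 kN (tensile).
σ_{bronze} = P / A = 198900 / 775 = 256.7 MPa.

σ ≈ 257 MPa (tensile)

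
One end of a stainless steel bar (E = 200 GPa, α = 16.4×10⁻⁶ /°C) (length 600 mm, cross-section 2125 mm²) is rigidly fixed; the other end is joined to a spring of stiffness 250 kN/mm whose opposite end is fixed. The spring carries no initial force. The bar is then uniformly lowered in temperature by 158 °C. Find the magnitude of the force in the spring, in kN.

P ≈ 287 kN

The unrestrained thermal change is αΔT L = 16.4×10⁻⁶ × 158 × 600 = 1.555 mm.
With a force P in the spring, the elastic change of the bar is PL/(AE) and that of the spring is P/k; compatibility requires their sum to equal δ_free.
So P = δ_free / [L/(AE) + 1/k] = 1.555 / [ 600/(2125×200×10³) + 1/(250×10³) ].
P = 1.555 / 5.412×10⁻⁶ = 287300 N.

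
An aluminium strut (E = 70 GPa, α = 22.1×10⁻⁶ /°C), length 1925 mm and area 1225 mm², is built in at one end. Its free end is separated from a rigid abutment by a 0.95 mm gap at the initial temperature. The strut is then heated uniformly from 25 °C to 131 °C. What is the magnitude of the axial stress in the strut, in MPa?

σ ≈ 129 MPa (compressive)

Unrestrained expansion: δ_free = αΔT L = 22.1×10⁻⁶ × 106 × 1925 = 4.51 mm.
This exceeds the 0.95 mm gap, so the wall pushes back. The portion of expansion that must be recovered elastically is δ_free − gap = 4.51 − 0.95 = 3.56 mm.
That suppressed elongation corresponds to σ = E·Δ/L = 70×10³ × 3.56/1925 = 129.4 MPa.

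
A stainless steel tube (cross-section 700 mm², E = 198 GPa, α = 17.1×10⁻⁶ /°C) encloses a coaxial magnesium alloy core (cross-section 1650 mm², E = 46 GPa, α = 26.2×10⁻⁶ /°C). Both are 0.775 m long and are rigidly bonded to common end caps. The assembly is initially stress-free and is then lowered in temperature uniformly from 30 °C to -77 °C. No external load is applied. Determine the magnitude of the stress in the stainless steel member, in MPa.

Both members must finish at the same length. With the larger α, the magnesium alloy tends to over-contract; the plates restrain it, putting the magnesium alloy in tension and the stainless steel in compression. With no external load the two internal forces are equal and opposite, magnitude P.
Equating the net (thermal + elastic) strains gives |α₁ − α₂|·ΔT = P·[1/(A₁E₁) + 1/(A₂E₂)].
|α₁ − α₂|·ΔT = 9.1×10⁻⁶ × 107 = 0.0009737.
1/(A₁E₁) + 1/(A₂E₂) = 1/(700×198×10³) + 1/(1650×46×10³) = 2.039×10⁻⁸ N⁻¹.
P = 0.0009737 / 2.039×10⁻⁸ = 47750 N = 47.75 kN.
σ_{stainless steel} = P/A₁ = 47750/700 = 68.22 MPa, compressive.

σ ≈ 68.2 MPa (compressive)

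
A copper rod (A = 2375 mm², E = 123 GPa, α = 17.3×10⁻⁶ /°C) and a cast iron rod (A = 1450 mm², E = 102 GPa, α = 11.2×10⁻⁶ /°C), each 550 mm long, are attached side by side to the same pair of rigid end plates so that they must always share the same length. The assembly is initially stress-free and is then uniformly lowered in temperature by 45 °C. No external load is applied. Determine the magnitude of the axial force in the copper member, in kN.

The copper has the larger α, so on cooling it would change length more than the cast iron if both were free. The rigid plates force a common final length, so the copper is put into tension and the cast iron into compression, with equal and opposite forces P (no external load).
Equating the net (thermal + elastic) strains gives |α₁ − α₂|·ΔT = P·[1/(A₁E₁) + 1/(A₂E₂)].
|α₁ − α₂|·ΔT = 6.1×10⁻⁶ × 45 = 0.0002745.
1/(A₁E₁) + 1/(A₂E₂) = 1/(2375×123×10³) + 1/(1450×102×10³) = 1.018×10⁻⁸ N⁻¹.
So P = 0.0002745 / 1.018×10⁻⁸ = 26.95 kN.

P ≈ 27 kN (tensile in the copper)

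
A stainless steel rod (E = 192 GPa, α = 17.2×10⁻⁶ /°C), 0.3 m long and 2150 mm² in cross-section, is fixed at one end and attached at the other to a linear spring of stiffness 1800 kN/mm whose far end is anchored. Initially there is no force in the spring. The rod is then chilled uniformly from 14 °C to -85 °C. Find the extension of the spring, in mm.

δ ≈ 0.221 mm

If the spring were absent the rod would shorten by αΔT L = 17.2×10⁻⁶ × 99 × 300 = 0.5108 mm.
With a force P in the spring, the elastic change of the rod is PL/(AE) and that of the spring is P/k; compatibility requires their sum to equal δ_free.
P [ L/(AE) + 1/k ] = δ_free → P [ 300/(2150×192×10³) + 1/(1800×10³) ] = 0.5108.
P = 0.5108 / 1.282×10⁻⁶ = 398400 N.
Spring extension = P/k = 398400/(1800×10³) = 0.2213 mm.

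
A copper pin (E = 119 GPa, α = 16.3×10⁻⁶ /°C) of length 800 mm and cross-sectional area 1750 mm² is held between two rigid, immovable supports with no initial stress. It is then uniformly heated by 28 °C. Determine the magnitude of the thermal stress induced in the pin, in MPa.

The supports are rigid, so the total axial strain is zero. The restrained thermal strain is ε = αΔT = 16.3×10⁻⁶ × 28 = 456.4×10⁻⁶.
Hence σ = E·αΔT = 119×10³ × 456.4×10⁻⁶ = 54.31 MPa, compressive.

σ ≈ 54.3 MPa (compressive)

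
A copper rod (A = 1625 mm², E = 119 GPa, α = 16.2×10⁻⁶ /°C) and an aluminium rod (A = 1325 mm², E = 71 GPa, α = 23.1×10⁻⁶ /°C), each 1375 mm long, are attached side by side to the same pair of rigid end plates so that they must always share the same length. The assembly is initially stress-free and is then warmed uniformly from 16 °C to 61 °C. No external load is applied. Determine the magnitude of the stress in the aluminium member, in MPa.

The aluminium has the larger α, so on heating it would change length more than the copper if both were free. The rigid plates force a common final length, so the aluminium is put into compression and the copper into tension, with equal and opposite forces P (no external load).
Compatibility of the two members (thermal + elastic change equal): (α₁ − α₂)ΔT = P·[1/(A₁E₁) + 1/(A₂E₂)].
|α₁ − α₂|·ΔT = 6.9×10⁻⁶ × 45 = 0.0003105.
1/(A₁E₁) + 1/(A₂E₂) = 1/(1625×119×10³) + 1/(1325×71×10³) = 1.58×10⁻⁸ N⁻¹.
So P = 0.0003105 / 1.58×10⁻⁸ = 19.65 kN.
σ_{aluminium} = P/A₂ = 19650/1325 = 14.83 MPa, compressive.

σ ≈ 14.8 MPa (compressive)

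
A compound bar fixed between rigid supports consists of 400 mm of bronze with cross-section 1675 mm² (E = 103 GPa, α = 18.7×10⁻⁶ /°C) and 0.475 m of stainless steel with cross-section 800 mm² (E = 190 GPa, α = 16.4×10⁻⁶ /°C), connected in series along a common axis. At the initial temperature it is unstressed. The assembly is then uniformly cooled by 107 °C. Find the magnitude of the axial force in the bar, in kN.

P ≈ 300 kN (tensile)

If the supports were absent, the total length change would be Σ αᵢΔT Lᵢ = 18.7×10⁻⁶×107×400 + 16.4×10⁻⁶×107×475 = 1.634 mm.
Since the ends are fixed, an axial force P builds up, equal in every segment, with P · Σ Lᵢ/(AᵢEᵢ) = δ_free.
The series flexibility is Σ Lᵢ/(AᵢEᵢ) = 400/(1675×103×10³) + 475/(800×190×10³) = 5.444×10⁻⁶ mm/N.
Hence P = δ_free / Σ(L/AE) = 1.634/5.444×10⁻⁶ = 300.2 kN (tensile).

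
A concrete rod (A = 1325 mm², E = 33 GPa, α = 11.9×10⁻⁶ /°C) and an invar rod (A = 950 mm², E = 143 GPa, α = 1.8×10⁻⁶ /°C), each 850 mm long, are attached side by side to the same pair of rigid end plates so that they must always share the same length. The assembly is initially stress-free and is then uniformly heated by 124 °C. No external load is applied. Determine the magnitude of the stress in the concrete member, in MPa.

The concrete has the larger α, so on heating it would change length more than the invar if both were free. The rigid plates force a common final length, so the concrete is put into compression and the invar into tension, with equal and opposite forces P (no external load).
Setting the final lengths equal and cancelling L: (α₁ − α₂)ΔT = P/(A₁E₁) + P/(A₂E₂).
|α₁ − α₂|·ΔT = 10.1×10⁻⁶ × 124 = 0.001252.
1/(A₁E₁) + 1/(A₂E₂) = 1/(1325×33×10³) + 1/(950×143×10³) = 3.023×10⁻⁸ N⁻¹.
So P = 0.001252 / 3.023×10⁻⁸ = 41.43 kN.
σ_{concrete} = P/A₁ = 41430/1325 = 31.27 MPa, compressive.

σ ≈ 31.3 MPa (compressive)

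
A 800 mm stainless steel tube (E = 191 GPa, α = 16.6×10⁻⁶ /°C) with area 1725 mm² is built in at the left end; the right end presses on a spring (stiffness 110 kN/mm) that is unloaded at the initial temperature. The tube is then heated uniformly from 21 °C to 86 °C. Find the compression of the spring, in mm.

δ ≈ 0.681 mm

Free thermal expansion: δ_free = αΔT L = 16.6×10⁻⁶ × 65 × 800 = 0.8632 mm.
Let P be the compressive force at the spring. The tube shortens elastically by PL/(AE) and the spring compresses by P/k; together these equal δ_free.
P [ L/(AE) + 1/k ] = δ_free → P [ 800/(1725×191×10³) + 1/(110×10³) ] = 0.8632.
P = 0.8632 / 1.152×10⁻⁵ = 74940 N.
Spring compression = P/k = 74940/(110×10³) = 0.6812 mm.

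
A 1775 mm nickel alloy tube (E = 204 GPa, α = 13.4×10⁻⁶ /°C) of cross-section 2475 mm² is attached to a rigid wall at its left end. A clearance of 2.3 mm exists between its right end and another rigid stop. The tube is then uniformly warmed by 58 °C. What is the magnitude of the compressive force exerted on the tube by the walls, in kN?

Unrestrained expansion: δ_free = αΔT L = 13.4×10⁻⁶ × 58 × 1775 = 1.38 mm.
This is smaller than the 2.3 mm clearance, so the tube expands freely without reaching the stop — the stress is zero.

P ≈ 0 kN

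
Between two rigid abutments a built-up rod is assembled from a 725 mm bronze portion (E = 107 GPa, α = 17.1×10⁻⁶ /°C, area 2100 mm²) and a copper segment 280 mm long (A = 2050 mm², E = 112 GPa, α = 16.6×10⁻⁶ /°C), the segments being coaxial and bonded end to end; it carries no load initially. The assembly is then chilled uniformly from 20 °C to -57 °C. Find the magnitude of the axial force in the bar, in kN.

P ≈ 295 kN (tensile)

If the supports were absent, the total length change would be Σ αᵢΔT Lᵢ = 17.1×10⁻⁶×77×725 + 16.6×10⁻⁶×77×280 = 1.313 mm.
The rigid supports impose zero overall length change; the single axial force P common to all segments must satisfy P Σ Lᵢ/(AᵢEᵢ) = δ_free.
The series flexibility is Σ Lᵢ/(AᵢEᵢ) = 725/(2100×107×10³) + 280/(2050×112×10³) = 4.446×10⁻⁶ mm/N.
So P = 1.313 / 4.446×10⁻⁶ = 295.2 kN, tensile.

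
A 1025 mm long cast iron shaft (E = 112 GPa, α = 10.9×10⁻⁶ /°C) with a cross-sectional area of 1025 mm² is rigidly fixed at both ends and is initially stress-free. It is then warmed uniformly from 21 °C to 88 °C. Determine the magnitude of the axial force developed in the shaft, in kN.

P ≈ 83.8 kN (compressive)

The ends cannot move, so σ = EαΔT = 112×10³ × 10.9×10⁻⁶ × 67 = 81.79 MPa.
Axial force P = σA = 81.79 × 1025 = 83840 N = 83.84 kN, compressive.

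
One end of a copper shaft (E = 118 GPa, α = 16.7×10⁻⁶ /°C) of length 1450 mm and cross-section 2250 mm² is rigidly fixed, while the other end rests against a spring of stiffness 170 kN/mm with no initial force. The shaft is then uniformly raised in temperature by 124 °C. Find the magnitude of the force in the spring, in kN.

P ≈ 265 kN

Free thermal expansion: δ_free = αΔT L = 16.7×10⁻⁶ × 124 × 1450 = 3.003 mm.
Let P be the compressive force at the spring. The shaft shortens elastically by PL/(AE) and the spring compresses by P/k; together these equal δ_free.
So P = δ_free / [L/(AE) + 1/k] = 3.003 / [ 1450/(2250×118×10³) + 1/(170×10³) ].
P = 3.003 / 1.134×10⁻⁵ = 264700 N.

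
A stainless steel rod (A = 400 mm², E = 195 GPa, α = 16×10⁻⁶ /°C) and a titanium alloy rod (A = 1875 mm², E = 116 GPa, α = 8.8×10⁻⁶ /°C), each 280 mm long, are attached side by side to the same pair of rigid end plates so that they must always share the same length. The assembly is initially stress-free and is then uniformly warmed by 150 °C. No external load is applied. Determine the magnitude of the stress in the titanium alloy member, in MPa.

σ ≈ 33.1 MPa (tensile)

The stainless steel has the larger α, so on heating it would change length more than the titanium alloy if both were free. The rigid plates force a common final length, so the stainless steel is put into compression and the titanium alloy into tension, with equal and opposite forces P (no external load).
Setting the final lengths equal and cancelling L: (α₁ − α₂)ΔT = P/(A₁E₁) + P/(A₂E₂).
|α₁ − α₂|·ΔT = 7.2×10⁻⁶ × 150 = 0.00108.
1/(A₁E₁) + 1/(A₂E₂) = 1/(400×195×10³) + 1/(1875×116×10³) = 1.742×10⁻⁸ N⁻¹.
P = 0.00108 / 1.742×10⁻⁸ = 62000 N = 62 kN.
σ_{titanium alloy} = P/A₂ = 62000/1875 = 33.07 MPa, tensile.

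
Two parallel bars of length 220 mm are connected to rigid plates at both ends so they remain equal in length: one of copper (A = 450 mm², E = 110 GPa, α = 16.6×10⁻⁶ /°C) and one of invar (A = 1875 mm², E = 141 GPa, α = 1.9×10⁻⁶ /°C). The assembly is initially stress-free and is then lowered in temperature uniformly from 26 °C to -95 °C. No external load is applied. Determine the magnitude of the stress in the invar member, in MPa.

σ ≈ 39.6 MPa (compressive)

Both members must finish at the same length. With the larger α, the copper tends to over-contract; the plates restrain it, putting the copper in tension and the invar in compression. With no external load the two internal forces are equal and opposite, magnitude P.
Equating the net (thermal + elastic) strains gives |α₁ − α₂|·ΔT = P·[1/(A₁E₁) + 1/(A₂E₂)].
|α₁ − α₂|·ΔT = 14.7×10⁻⁶ × 121 = 0.001779.
1/(A₁E₁) + 1/(A₂E₂) = 1/(450×110×10³) + 1/(1875×141×10³) = 2.398×10⁻⁸ N⁻¹.
P = 0.001779 / 2.398×10⁻⁸ = 74160 N = 74.16 kN.
σ_{invar} = P/A₂ = 74160/1875 = 39.55 MPa, compressive.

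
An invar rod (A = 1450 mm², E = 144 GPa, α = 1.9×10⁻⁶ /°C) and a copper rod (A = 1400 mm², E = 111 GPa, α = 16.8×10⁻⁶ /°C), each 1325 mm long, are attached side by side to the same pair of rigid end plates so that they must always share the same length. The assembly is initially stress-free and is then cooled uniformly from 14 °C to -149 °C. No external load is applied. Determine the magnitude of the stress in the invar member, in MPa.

The copper has the larger α, so on cooling it would change length more than the invar if both were free. The rigid plates force a common final length, so the copper is put into tension and the invar into compression, with equal and opposite forces P (no external load).
Setting the final lengths equal and cancelling L: (α₁ − α₂)ΔT = P/(A₁E₁) + P/(A₂E₂).
|α₁ − α₂|·ΔT = 14.9×10⁻⁶ × 163 = 0.002429.
1/(A₁E₁) + 1/(A₂E₂) = 1/(1450×144×10³) + 1/(1400×111×10³) = 1.122×10⁻⁸ N⁻¹.
So P = 0.002429 / 1.122×10⁻⁸ = 216.4 kN.
σ_{invar} = P/A₁ = 216400/1450 = 149.2 MPa, compressive.

σ ≈ 149 MPa (compressive)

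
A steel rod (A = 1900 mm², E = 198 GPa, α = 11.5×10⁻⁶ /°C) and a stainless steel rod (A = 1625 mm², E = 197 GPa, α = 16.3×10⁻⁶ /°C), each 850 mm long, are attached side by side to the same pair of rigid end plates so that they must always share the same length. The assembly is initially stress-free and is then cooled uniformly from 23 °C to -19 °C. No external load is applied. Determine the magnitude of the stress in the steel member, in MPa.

σ ≈ 18.4 MPa (compressive)

The stainless steel has the larger α, so on cooling it would change length more than the steel if both were free. The rigid plates force a common final length, so the stainless steel is put into tension and the steel into compression, with equal and opposite forces P (no external load).
Setting the final lengths equal and cancelling L: (α₁ − α₂)ΔT = P/(A₁E₁) + P/(A₂E₂).
|α₁ − α₂|·ΔT = 4.8×10⁻⁶ × 42 = 0.0002016.
1/(A₁E₁) + 1/(A₂E₂) = 1/(1900×198×10³) + 1/(1625×197×10³) = 5.782×10⁻⁹ N⁻¹.
So P = 0.0002016 / 5.782×10⁻⁹ = 34.87 kN.
σ_{steel} = P/A₁ = 34870/1900 = 18.35 MPa, compressive.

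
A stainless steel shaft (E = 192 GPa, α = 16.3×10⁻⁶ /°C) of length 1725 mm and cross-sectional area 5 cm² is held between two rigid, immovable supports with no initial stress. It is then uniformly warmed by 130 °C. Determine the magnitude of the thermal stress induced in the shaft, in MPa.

Because both ends are immovable the net strain is zero, and the suppressed thermal strain is αΔT = 16.3×10⁻⁶ × 130 = 2119×10⁻⁶.
The stress required to suppress this strain is σ = Eε = 192×10³ × 2119×10⁻⁶ = 406.8 MPa, compressive since the shaft is trying to expand.

σ ≈ 407 MPa (compressive)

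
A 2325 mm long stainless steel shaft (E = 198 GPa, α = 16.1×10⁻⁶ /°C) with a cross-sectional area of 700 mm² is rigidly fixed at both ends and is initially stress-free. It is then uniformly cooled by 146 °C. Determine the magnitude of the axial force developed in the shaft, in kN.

P ≈ 326 kN (tensile)

With zero net strain, σ = E·αΔT = 198 GPa × 16.1×10⁻⁶ × 146 = 465.4 MPa.
P = AEαΔT = 700 × 198×10³ × 16.1×10⁻⁶ × 146 = 325.8 kN (tensile).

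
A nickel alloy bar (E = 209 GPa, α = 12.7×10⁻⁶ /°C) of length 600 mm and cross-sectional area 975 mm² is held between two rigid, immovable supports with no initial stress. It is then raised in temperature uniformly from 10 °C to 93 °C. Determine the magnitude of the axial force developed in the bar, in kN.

Full restraint means ε = 0, so the stress is σ = EαΔT = 209×10³ × 12.7×10⁻⁶ × 83 = 220.3 MPa.
Axial force P = σA = 220.3 × 975 = 214800 N = 214.8 kN, compressive.

P ≈ 215 kN (compressive)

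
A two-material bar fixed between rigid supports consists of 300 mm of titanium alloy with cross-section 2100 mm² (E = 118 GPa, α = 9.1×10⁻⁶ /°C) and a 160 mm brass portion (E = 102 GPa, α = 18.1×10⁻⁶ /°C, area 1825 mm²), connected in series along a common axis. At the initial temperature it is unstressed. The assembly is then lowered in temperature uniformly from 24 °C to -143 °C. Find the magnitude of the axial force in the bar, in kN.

P ≈ 454 kN (tensile)

If the supports were absent, the total length change would be Σ αᵢΔT Lᵢ = 9.1×10⁻⁶×167×300 + 18.1×10⁻⁶×167×160 = 0.9395 mm.
Since the ends are fixed, an axial force P builds up, equal in every segment, with P · Σ Lᵢ/(AᵢEᵢ) = δ_free.
Σ Lᵢ/(AᵢEᵢ) = 300/(2100×118×10³) + 160/(1825×102×10³) = 2.07×10⁻⁶ mm/N.
P = 0.9395 / 2.07×10⁻⁶ = 453800 N = 453.8 kN, tensile.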